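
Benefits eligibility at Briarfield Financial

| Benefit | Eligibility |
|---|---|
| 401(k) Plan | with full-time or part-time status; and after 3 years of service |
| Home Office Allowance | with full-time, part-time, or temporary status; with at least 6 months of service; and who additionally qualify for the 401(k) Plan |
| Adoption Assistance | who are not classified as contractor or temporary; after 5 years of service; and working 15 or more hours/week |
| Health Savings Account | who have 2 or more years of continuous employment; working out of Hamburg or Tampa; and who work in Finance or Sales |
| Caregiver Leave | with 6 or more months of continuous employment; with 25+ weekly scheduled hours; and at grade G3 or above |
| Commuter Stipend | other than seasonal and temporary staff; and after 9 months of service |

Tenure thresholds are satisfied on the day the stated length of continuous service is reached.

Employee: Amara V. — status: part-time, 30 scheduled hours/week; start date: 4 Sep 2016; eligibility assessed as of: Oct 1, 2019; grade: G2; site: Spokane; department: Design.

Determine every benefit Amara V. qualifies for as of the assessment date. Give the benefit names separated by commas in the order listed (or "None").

Service from 4 Sep 2016 to Oct 1, 2019: 1122 days.
401(k) Plan — status part-time ✓; service 1122 days ≥ 3 years (≈1095 days) ✓ → eligible.
Home Office Allowance — status part-time ✓; service 1122 days ≥ 6 months (≈180 days) ✓; eligible for 401(k) Plan ✓ → eligible.
Adoption Assistance — status part-time ✓ (not excluded); service 1122 days < 5 years (≈1825 days) ✗ → not eligible.
Health Savings Account — service 1122 days ≥ 2 years (≈730 days) ✓; site Spokane ✗ (not Hamburg or Tampa) → not eligible.
Caregiver Leave — service 1122 days ≥ 6 months (≈180 days) ✓; 30 hrs/wk ≥ 25 ✓; grade G2 < G3 ✗ → not eligible.
Commuter Stipend — status part-time ✓ (not excluded); service 1122 days ≥ 9 months (≈270 days) ✓ → eligible.

401(k) Plan, Home Office Allowance, Commuter Stipend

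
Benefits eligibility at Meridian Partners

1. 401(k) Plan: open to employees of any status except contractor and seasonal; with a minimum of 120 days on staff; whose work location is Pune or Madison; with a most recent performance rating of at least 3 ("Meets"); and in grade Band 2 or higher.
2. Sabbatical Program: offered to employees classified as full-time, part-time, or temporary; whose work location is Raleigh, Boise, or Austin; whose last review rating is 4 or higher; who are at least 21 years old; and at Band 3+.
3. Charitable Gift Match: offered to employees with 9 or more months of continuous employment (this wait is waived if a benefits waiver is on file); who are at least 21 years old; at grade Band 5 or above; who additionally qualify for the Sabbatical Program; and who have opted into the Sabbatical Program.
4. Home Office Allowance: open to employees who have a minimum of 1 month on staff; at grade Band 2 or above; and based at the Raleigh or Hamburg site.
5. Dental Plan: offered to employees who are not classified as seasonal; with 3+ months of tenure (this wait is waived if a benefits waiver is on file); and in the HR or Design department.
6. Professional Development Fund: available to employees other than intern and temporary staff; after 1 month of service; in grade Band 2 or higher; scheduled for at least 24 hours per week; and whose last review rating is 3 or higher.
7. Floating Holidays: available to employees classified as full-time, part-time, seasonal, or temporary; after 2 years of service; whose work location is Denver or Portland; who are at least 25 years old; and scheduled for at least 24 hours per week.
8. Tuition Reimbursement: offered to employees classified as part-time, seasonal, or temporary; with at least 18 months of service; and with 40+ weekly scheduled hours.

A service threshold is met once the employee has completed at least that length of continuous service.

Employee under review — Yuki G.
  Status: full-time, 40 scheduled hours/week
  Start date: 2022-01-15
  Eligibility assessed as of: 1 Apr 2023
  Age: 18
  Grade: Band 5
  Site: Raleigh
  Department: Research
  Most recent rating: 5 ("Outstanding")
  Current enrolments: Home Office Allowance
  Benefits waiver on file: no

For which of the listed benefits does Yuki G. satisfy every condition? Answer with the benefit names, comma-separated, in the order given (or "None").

Service from 2022-01-15 to 1 Apr 2023: 441 days.
401(k) Plan — status full-time ✓ (not excluded); service 441 days ≥ 120 days ✓; site Raleigh ✗ (not Pune or Madison) → not eligible.
Sabbatical Program — status full-time ✓; site Raleigh ✓; rating 5 ≥ 4 ✓; age 18 < 21 ✗ → not eligible.
Charitable Gift Match — no waiver, service 441 days ≥ 9 months (≈270 days) ✓; age 18 < 21 ✗ → not eligible.
Home Office Allowance — service 441 days ≥ 1 month (≈30 days) ✓; grade Band 5 ≥ Band 2 ✓; site Raleigh ✓ → eligible.
Dental Plan — status full-time ✓ (not excluded); no waiver, service 441 days ≥ 3 months (≈90 days) ✓; dept Research ✗ → not eligible.
Professional Development Fund — status full-time ✓ (not excluded); service 441 days ≥ 1 month (≈30 days) ✓; grade Band 5 ≥ Band 2 ✓; 40 hrs/wk ≥ 24 ✓; rating 5 ≥ 3 ✓ → eligible.
Floating Holidays — status full-time ✓; service 441 days < 2 years (≈730 days) ✗ → not eligible.
Tuition Reimbursement — status full-time ✗ (requires part-time, seasonal, or temporary) → not eligible.

Home Office Allowance, Professional Development Fund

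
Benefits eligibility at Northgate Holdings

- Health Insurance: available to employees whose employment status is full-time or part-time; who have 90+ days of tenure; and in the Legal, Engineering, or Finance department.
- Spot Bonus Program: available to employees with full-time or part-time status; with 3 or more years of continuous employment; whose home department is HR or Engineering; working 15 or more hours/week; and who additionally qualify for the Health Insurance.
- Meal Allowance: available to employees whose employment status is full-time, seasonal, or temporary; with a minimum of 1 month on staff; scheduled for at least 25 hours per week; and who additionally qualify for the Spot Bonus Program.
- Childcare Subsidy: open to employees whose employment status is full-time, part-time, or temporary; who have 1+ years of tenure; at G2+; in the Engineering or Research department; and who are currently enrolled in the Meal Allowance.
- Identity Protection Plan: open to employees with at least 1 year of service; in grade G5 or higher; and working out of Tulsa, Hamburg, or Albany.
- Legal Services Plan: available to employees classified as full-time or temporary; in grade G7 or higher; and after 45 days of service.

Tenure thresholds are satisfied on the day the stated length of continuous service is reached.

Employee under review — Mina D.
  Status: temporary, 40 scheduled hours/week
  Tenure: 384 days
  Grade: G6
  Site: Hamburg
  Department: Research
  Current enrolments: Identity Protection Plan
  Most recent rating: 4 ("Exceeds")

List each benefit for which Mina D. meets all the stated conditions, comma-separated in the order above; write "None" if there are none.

Identity Protection Plan

Health Insurance — status temporary ✗ (requires full-time or part-time) → not eligible.
Spot Bonus Program — status temporary ✗ (requires full-time or part-time) → not eligible.
Meal Allowance — status temporary ✓; service 384 days ≥ 1 month (≈30 days) ✓; 40 hrs/wk ≥ 25 ✓; not eligible for Spot Bonus Program ✗ → not eligible.
Childcare Subsidy — status temporary ✓; service 384 days ≥ 1 year (≈365 days) ✓; grade G6 ≥ G2 ✓; dept Research ✓; not enrolled in Meal Allowance ✗ → not eligible.
Identity Protection Plan — service 384 days ≥ 1 year (≈365 days) ✓; grade G6 ≥ G5 ✓; site Hamburg ✓ → eligible.
Legal Services Plan — status temporary ✓; grade G6 < G7 ✗ → not eligible.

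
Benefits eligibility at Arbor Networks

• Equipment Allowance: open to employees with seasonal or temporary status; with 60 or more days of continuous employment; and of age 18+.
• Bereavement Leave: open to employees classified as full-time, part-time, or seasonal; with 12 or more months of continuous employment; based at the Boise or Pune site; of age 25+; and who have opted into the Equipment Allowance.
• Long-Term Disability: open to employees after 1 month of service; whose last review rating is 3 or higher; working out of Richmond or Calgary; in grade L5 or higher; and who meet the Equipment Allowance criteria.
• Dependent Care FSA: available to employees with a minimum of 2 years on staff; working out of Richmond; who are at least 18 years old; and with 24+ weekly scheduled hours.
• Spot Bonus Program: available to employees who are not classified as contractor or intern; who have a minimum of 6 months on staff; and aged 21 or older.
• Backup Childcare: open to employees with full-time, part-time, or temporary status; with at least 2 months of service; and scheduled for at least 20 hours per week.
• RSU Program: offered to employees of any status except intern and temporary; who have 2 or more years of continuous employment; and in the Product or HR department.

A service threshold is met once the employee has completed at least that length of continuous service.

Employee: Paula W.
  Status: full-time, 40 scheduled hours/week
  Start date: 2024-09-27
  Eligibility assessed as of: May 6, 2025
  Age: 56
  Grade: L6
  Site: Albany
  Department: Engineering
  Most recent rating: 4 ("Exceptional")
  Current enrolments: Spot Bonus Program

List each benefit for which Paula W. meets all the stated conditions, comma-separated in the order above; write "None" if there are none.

Service from 2024-09-27 to May 6, 2025: 221 days.
Equipment Allowance — status full-time ✗ (requires seasonal or temporary) → not eligible.
Bereavement Leave — status full-time ✓; service 221 days < 12 months (≈360 days) ✗ → not eligible.
Long-Term Disability — service 221 days ≥ 1 month (≈30 days) ✓; rating 4 ≥ 3 ✓; site Albany ✗ (not Richmond or Calgary) → not eligible.
Dependent Care FSA — service 221 days < 2 years (≈730 days) ✗ → not eligible.
Spot Bonus Program — status full-time ✓ (not excluded); service 221 days ≥ 6 months (≈180 days) ✓; age 56 ≥ 21 ✓ → eligible.
Backup Childcare — status full-time ✓; service 221 days ≥ 2 months (≈60 days) ✓; 40 hrs/wk ≥ 20 ✓ → eligible.
RSU Program — status full-time ✓ (not excluded); service 221 days < 2 years (≈730 days) ✗ → not eligible.

Spot Bonus Program, Backup Childcare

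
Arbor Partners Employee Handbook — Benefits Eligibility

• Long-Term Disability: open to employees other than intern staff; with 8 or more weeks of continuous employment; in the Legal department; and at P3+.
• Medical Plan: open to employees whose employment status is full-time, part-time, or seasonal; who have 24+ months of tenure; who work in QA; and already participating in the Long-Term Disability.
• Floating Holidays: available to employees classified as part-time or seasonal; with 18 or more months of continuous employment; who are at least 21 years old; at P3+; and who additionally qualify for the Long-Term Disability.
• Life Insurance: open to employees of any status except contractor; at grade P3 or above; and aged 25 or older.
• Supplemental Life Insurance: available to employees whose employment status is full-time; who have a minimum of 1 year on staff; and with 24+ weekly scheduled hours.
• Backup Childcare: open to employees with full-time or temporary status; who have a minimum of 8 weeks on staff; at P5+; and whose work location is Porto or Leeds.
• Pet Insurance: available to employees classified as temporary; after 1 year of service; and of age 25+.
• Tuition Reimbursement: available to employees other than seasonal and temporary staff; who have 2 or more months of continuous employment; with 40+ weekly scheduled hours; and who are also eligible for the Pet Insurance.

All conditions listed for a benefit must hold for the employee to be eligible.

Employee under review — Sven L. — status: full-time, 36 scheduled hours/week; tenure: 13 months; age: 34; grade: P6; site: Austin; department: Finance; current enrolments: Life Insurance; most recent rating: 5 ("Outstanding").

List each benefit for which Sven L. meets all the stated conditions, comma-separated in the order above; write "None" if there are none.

Long-Term Disability — status full-time ✓ (not excluded); service 13 months ≥ 8 weeks (≈56 days) ✓; dept Finance ✗ → not eligible.
Medical Plan — status full-time ✓; service 13 months < 24 months ✗ → not eligible.
Floating Holidays — status full-time ✗ (requires part-time or seasonal) → not eligible.
Life Insurance — status full-time ✓ (not excluded); grade P6 ≥ P3 ✓; age 34 ≥ 25 ✓ → eligible.
Supplemental Life Insurance — status full-time ✓; service 13 months ≥ 1 year (≈365 days) ✓; 36 hrs/wk ≥ 24 ✓ → eligible.
Backup Childcare — status full-time ✓; service 13 months ≥ 8 weeks (≈56 days) ✓; grade P6 ≥ P5 ✓; site Austin ✗ (not Porto or Leeds) → not eligible.
Pet Insurance — status full-time ✗ (requires temporary) → not eligible.
Tuition Reimbursement — status full-time ✓ (not excluded); service 13 months ≥ 2 months ✓; 36 hrs/wk < 40 ✗ → not eligible.

Life Insurance, Supplemental Life Insurance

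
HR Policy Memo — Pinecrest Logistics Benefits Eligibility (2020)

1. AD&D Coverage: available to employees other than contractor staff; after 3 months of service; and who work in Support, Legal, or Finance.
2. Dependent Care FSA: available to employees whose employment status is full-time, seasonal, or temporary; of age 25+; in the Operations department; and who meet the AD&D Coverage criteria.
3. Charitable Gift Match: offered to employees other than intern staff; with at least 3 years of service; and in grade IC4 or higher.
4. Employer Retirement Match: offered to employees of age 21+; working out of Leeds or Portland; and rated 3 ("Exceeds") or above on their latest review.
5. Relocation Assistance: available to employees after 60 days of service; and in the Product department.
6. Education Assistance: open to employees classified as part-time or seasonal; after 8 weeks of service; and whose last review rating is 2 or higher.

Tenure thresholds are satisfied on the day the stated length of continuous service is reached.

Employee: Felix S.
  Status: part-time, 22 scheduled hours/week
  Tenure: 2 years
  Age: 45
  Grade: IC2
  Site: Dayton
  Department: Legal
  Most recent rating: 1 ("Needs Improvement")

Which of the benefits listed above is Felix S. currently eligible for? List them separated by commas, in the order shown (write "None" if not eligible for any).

AD&D Coverage — status part-time ✓ (not excluded); service 2 years ≥ 3 months (≈90 days) ✓; dept Legal ✓ → eligible.
Dependent Care FSA — status part-time ✗ (requires full-time, seasonal, or temporary) → not eligible.
Charitable Gift Match — status part-time ✓ (not excluded); service 2 years < 3 years ✗ → not eligible.
Employer Retirement Match — age 45 ≥ 21 ✓; site Dayton ✗ (not Leeds or Portland) → not eligible.
Relocation Assistance — service 2 years ≥ 60 days ✓; dept Legal ✗ → not eligible.
Education Assistance — status part-time ✓; service 2 years ≥ 8 weeks (≈56 days) ✓; rating 1 < 2 ✗ → not eligible.

AD&D Coverage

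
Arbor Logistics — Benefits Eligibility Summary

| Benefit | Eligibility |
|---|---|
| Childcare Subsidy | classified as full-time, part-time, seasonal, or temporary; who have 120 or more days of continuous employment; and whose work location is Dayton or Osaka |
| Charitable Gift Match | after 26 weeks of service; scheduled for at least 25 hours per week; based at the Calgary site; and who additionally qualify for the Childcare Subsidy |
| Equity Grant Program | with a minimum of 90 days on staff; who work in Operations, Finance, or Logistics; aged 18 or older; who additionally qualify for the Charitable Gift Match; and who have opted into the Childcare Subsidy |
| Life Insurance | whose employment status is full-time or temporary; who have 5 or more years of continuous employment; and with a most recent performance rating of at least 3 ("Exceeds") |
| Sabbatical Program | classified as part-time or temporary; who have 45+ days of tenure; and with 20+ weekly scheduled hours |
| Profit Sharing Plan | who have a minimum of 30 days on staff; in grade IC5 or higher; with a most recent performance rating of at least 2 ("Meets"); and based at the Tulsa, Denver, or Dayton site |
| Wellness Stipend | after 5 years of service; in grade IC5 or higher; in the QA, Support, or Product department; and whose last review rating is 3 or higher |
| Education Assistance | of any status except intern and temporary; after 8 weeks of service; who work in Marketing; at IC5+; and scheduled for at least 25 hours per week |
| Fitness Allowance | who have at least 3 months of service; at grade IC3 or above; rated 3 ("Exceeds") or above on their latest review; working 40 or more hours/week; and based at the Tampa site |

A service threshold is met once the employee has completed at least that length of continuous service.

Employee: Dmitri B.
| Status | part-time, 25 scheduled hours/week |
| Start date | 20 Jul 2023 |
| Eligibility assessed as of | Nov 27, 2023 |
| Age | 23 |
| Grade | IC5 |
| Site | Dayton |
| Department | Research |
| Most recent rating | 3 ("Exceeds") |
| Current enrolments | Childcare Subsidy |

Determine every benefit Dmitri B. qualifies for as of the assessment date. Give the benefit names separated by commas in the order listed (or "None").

Service from 20 Jul 2023 to Nov 27, 2023: 130 days.
Childcare Subsidy — status part-time ✓; service 130 days ≥ 120 days ✓; site Dayton ✓ → eligible.
Charitable Gift Match — service 130 days < 26 weeks (≈182 days) ✗ → not eligible.
Equity Grant Program — service 130 days ≥ 90 days ✓; dept Research ✗ → not eligible.
Life Insurance — status part-time ✗ (requires full-time or temporary) → not eligible.
Sabbatical Program — status part-time ✓; service 130 days ≥ 45 days ✓; 25 hrs/wk ≥ 20 ✓ → eligible.
Profit Sharing Plan — service 130 days ≥ 30 days ✓; grade IC5 ≥ IC5 ✓; rating 3 ≥ 2 ✓; site Dayton ✓ → eligible.
Wellness Stipend — service 130 days < 5 years (≈1825 days) ✗ → not eligible.
Education Assistance — status part-time ✓ (not excluded); service 130 days ≥ 8 weeks (≈56 days) ✓; dept Research ✗ → not eligible.
Fitness Allowance — service 130 days ≥ 3 months (≈90 days) ✓; grade IC5 ≥ IC3 ✓; rating 3 ≥ 3 ✓; 25 hrs/wk < 40 ✗ → not eligible.

Childcare Subsidy, Sabbatical Program, Profit Sharing Plan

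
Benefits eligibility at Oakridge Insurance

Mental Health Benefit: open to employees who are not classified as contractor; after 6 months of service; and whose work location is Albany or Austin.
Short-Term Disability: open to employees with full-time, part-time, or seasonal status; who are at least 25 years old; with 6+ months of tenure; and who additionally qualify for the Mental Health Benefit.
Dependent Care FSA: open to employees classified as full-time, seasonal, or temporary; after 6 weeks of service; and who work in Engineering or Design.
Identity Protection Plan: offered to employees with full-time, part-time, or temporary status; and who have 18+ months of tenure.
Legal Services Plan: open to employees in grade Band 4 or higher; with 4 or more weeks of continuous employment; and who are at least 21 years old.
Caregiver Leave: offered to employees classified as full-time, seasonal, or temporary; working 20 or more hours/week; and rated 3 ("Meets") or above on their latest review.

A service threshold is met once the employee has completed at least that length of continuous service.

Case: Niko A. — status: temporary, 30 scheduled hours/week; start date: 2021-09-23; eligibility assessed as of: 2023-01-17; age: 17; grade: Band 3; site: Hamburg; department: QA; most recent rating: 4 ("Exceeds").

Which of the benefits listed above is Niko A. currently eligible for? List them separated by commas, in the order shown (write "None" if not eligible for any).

Service from 2021-09-23 to 2023-01-17: 481 days.
Mental Health Benefit — status temporary ✓ (not excluded); service 481 days ≥ 6 months (≈180 days) ✓; site Hamburg ✗ (not Albany or Austin) → not eligible.
Short-Term Disability — status temporary ✗ (requires full-time, part-time, or seasonal) → not eligible.
Dependent Care FSA — status temporary ✓; service 481 days ≥ 6 weeks (≈42 days) ✓; dept QA ✗ → not eligible.
Identity Protection Plan — status temporary ✓; service 481 days < 18 months (≈540 days) ✗ → not eligible.
Legal Services Plan — grade Band 3 < Band 4 ✗ → not eligible.
Caregiver Leave — status temporary ✓; 30 hrs/wk ≥ 20 ✓; rating 4 ≥ 3 ✓ → eligible.

Caregiver Leave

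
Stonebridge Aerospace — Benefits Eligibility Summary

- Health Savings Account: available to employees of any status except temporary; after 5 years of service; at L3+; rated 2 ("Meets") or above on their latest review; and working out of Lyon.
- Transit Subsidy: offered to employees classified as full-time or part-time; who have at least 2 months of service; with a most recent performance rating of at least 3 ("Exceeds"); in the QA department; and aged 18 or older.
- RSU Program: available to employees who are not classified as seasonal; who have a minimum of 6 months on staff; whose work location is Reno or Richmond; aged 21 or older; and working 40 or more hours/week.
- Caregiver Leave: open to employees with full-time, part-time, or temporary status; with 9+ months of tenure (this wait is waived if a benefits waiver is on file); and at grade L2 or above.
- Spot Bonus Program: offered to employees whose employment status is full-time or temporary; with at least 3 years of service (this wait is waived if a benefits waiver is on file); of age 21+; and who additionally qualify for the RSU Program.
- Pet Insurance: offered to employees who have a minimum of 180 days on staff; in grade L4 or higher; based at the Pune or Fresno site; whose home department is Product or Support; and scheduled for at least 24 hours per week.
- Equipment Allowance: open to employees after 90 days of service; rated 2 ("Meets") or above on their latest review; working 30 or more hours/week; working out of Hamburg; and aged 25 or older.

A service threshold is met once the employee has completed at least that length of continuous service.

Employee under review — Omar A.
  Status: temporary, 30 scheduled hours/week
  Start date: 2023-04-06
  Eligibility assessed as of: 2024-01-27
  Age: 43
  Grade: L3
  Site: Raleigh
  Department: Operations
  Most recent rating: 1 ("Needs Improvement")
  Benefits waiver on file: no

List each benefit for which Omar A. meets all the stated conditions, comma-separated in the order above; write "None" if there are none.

Caregiver Leave

Service from 2023-04-06 to 2024-01-27: 296 days.
Health Savings Account — status temporary ✗ (excluded) → not eligible.
Transit Subsidy — status temporary ✗ (requires full-time or part-time) → not eligible.
RSU Program — status temporary ✓ (not excluded); service 296 days ≥ 6 months (≈180 days) ✓; site Raleigh ✗ (not Reno or Richmond) → not eligible.
Caregiver Leave — status temporary ✓; no waiver, service 296 days ≥ 9 months (≈270 days) ✓; grade L3 ≥ L2 ✓ → eligible.
Spot Bonus Program — status temporary ✓; no waiver, service 296 days < 3 years (≈1095 days) ✗ → not eligible.
Pet Insurance — service 296 days ≥ 180 days ✓; grade L3 < L4 ✗ → not eligible.
Equipment Allowance — service 296 days ≥ 90 days ✓; rating 1 < 2 ✗ → not eligible.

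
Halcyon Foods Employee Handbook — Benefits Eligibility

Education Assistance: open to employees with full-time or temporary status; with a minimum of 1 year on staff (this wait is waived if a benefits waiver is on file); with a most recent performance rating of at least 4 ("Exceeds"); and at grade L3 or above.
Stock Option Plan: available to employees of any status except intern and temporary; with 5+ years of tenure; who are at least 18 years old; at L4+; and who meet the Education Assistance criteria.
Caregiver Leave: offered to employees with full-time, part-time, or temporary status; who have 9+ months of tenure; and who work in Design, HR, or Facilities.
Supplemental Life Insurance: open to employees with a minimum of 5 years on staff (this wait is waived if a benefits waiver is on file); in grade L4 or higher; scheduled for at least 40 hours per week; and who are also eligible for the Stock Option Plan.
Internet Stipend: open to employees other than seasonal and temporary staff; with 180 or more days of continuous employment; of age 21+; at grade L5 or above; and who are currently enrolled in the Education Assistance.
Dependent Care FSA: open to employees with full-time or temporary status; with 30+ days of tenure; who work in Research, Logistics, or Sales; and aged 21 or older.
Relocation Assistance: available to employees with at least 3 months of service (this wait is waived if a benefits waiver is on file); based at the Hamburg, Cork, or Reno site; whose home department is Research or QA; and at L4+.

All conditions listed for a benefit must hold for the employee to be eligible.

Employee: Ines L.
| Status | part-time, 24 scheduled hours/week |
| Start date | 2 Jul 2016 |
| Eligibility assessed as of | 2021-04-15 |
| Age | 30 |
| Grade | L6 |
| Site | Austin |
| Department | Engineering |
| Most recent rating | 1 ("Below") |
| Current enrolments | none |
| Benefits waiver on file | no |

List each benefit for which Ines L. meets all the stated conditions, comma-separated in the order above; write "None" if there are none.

None

Service from 2 Jul 2016 to 2021-04-15: 1748 days.
Education Assistance — status part-time ✗ (requires full-time or temporary) → not eligible.
Stock Option Plan — status part-time ✓ (not excluded); service 1748 days < 5 years (≈1825 days) ✗ → not eligible.
Caregiver Leave — status part-time ✓; service 1748 days ≥ 9 months (≈270 days) ✓; dept Engineering ✗ → not eligible.
Supplemental Life Insurance — no waiver, service 1748 days < 5 years (≈1825 days) ✗ → not eligible.
Internet Stipend — status part-time ✓ (not excluded); service 1748 days ≥ 180 days ✓; age 30 ≥ 21 ✓; grade L6 ≥ L5 ✓; not enrolled in Education Assistance ✗ → not eligible.
Dependent Care FSA — status part-time ✗ (requires full-time or temporary) → not eligible.
Relocation Assistance — no waiver, service 1748 days ≥ 3 months (≈90 days) ✓; site Austin ✗ (not Hamburg, Cork, or Reno) → not eligible.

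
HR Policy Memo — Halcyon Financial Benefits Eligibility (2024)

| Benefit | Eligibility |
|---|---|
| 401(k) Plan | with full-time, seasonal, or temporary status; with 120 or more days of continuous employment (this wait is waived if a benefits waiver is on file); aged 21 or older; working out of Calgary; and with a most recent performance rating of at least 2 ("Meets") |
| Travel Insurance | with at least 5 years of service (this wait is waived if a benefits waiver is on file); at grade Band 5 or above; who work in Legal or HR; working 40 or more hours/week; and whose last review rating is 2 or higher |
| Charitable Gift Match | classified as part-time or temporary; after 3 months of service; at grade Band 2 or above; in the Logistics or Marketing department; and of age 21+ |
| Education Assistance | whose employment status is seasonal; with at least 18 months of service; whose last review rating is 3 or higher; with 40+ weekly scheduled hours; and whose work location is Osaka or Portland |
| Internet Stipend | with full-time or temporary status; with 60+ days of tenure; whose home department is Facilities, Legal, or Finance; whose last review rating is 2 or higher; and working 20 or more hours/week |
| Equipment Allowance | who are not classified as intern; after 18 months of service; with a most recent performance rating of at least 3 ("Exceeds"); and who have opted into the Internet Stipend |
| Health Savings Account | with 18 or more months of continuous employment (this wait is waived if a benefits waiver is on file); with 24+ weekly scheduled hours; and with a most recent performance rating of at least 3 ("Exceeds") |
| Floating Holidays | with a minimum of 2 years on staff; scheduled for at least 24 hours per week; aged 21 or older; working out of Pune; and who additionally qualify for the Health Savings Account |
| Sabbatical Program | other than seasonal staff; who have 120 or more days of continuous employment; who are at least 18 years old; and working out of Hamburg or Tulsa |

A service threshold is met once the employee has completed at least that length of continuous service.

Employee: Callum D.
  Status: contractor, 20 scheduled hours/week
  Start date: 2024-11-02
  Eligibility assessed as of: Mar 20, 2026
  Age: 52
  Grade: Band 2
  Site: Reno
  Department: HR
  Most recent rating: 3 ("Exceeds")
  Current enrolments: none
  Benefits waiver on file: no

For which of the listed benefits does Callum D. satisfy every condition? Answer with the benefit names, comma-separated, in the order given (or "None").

None

Service from 2024-11-02 to Mar 20, 2026: 503 days.
401(k) Plan — status contractor ✗ (requires full-time, seasonal, or temporary) → not eligible.
Travel Insurance — no waiver, service 503 days < 5 years (≈1825 days) ✗ → not eligible.
Charitable Gift Match — status contractor ✗ (requires part-time or temporary) → not eligible.
Education Assistance — status contractor ✗ (requires seasonal) → not eligible.
Internet Stipend — status contractor ✗ (requires full-time or temporary) → not eligible.
Equipment Allowance — status contractor ✓ (not excluded); service 503 days < 18 months (≈540 days) ✗ → not eligible.
Health Savings Account — no waiver, service 503 days < 18 months (≈540 days) ✗ → not eligible.
Floating Holidays — service 503 days < 2 years (≈730 days) ✗ → not eligible.
Sabbatical Program — status contractor ✓ (not excluded); service 503 days ≥ 120 days ✓; age 52 ≥ 18 ✓; site Reno ✗ (not Hamburg or Tulsa) → not eligible.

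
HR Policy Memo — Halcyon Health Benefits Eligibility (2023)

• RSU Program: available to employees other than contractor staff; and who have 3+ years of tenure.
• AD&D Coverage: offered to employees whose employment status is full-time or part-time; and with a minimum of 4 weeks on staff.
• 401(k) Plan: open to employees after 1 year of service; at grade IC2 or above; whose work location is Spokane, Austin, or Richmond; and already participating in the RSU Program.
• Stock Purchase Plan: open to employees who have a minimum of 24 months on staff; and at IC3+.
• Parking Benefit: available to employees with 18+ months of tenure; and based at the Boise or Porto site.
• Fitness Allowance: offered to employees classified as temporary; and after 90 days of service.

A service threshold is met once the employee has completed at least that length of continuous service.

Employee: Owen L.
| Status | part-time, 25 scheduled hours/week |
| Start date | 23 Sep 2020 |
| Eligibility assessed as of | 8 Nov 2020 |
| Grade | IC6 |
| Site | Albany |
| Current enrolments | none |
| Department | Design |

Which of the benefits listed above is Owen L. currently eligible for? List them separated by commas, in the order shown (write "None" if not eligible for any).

AD&D Coverage

Service from 23 Sep 2020 to 8 Nov 2020: 46 days.
RSU Program — status part-time ✓ (not excluded); service 46 days < 3 years (≈1095 days) ✗ → not eligible.
AD&D Coverage — status part-time ✓; service 46 days ≥ 4 weeks (≈28 days) ✓ → eligible.
401(k) Plan — service 46 days < 1 year (≈365 days) ✗ → not eligible.
Stock Purchase Plan — service 46 days < 24 months (≈720 days) ✗ → not eligible.
Parking Benefit — service 46 days < 18 months (≈540 days) ✗ → not eligible.
Fitness Allowance — status part-time ✗ (requires temporary) → not eligible.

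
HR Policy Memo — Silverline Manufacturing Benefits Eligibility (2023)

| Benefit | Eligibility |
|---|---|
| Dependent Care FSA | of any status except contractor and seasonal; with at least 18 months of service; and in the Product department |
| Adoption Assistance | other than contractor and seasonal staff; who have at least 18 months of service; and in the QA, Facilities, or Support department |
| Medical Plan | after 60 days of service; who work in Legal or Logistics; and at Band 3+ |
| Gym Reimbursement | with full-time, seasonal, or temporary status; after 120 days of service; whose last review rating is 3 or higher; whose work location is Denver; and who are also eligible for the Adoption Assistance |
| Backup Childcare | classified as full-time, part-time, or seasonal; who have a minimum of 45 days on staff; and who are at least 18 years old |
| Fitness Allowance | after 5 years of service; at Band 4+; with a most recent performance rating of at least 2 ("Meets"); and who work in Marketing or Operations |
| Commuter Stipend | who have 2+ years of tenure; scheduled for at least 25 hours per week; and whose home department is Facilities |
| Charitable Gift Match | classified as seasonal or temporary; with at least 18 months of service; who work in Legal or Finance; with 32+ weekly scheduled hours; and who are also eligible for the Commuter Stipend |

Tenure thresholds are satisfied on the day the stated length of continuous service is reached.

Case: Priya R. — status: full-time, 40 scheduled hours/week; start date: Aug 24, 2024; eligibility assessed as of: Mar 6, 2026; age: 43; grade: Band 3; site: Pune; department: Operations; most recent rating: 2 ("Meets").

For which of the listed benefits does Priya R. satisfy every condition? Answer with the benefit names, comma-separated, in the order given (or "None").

Backup Childcare

Service from Aug 24, 2024 to Mar 6, 2026: 559 days.
Dependent Care FSA — status full-time ✓ (not excluded); service 559 days ≥ 18 months (≈540 days) ✓; dept Operations ✗ → not eligible.
Adoption Assistance — status full-time ✓ (not excluded); service 559 days ≥ 18 months (≈540 days) ✓; dept Operations ✗ → not eligible.
Medical Plan — service 559 days ≥ 60 days ✓; dept Operations ✗ → not eligible.
Gym Reimbursement — status full-time ✓; service 559 days ≥ 120 days ✓; rating 2 < 3 ✗ → not eligible.
Backup Childcare — status full-time ✓; service 559 days ≥ 45 days ✓; age 43 ≥ 18 ✓ → eligible.
Fitness Allowance — service 559 days < 5 years (≈1825 days) ✗ → not eligible.
Commuter Stipend — service 559 days < 2 years (≈730 days) ✗ → not eligible.
Charitable Gift Match — status full-time ✗ (requires seasonal or temporary) → not eligible.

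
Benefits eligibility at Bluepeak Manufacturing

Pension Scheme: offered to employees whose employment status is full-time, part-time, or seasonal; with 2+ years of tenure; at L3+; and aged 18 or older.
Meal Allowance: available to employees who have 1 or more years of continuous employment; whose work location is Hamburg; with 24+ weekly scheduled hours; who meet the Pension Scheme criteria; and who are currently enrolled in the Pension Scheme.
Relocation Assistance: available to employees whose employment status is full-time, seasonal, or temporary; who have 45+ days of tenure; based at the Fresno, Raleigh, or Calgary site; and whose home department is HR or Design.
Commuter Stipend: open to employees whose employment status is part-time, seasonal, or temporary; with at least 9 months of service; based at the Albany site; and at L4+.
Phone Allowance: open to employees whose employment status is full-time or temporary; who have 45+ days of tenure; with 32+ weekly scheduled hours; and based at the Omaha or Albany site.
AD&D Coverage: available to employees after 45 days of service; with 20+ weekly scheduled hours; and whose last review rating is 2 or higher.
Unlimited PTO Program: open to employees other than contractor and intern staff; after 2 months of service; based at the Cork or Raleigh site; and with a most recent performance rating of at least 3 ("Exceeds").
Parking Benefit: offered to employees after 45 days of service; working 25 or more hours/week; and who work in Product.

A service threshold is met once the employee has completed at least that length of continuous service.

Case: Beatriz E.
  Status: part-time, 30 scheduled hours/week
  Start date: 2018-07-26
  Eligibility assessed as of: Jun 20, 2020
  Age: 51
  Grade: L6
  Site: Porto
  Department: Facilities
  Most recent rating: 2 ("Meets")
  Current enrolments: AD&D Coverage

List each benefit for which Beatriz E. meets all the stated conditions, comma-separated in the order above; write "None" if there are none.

AD&D Coverage

Service from 2018-07-26 to Jun 20, 2020: 695 days.
Pension Scheme — status part-time ✓; service 695 days < 2 years (≈730 days) ✗ → not eligible.
Meal Allowance — service 695 days ≥ 1 year (≈365 days) ✓; site Porto ✗ (not Hamburg) → not eligible.
Relocation Assistance — status part-time ✗ (requires full-time, seasonal, or temporary) → not eligible.
Commuter Stipend — status part-time ✓; service 695 days ≥ 9 months (≈270 days) ✓; site Porto ✗ (not Albany) → not eligible.
Phone Allowance — status part-time ✗ (requires full-time or temporary) → not eligible.
AD&D Coverage — service 695 days ≥ 45 days ✓; 30 hrs/wk ≥ 20 ✓; rating 2 ≥ 2 ✓ → eligible.
Unlimited PTO Program — status part-time ✓ (not excluded); service 695 days ≥ 2 months (≈60 days) ✓; site Porto ✗ (not Cork or Raleigh) → not eligible.
Parking Benefit — service 695 days ≥ 45 days ✓; 30 hrs/wk ≥ 25 ✓; dept Facilities ✗ → not eligible.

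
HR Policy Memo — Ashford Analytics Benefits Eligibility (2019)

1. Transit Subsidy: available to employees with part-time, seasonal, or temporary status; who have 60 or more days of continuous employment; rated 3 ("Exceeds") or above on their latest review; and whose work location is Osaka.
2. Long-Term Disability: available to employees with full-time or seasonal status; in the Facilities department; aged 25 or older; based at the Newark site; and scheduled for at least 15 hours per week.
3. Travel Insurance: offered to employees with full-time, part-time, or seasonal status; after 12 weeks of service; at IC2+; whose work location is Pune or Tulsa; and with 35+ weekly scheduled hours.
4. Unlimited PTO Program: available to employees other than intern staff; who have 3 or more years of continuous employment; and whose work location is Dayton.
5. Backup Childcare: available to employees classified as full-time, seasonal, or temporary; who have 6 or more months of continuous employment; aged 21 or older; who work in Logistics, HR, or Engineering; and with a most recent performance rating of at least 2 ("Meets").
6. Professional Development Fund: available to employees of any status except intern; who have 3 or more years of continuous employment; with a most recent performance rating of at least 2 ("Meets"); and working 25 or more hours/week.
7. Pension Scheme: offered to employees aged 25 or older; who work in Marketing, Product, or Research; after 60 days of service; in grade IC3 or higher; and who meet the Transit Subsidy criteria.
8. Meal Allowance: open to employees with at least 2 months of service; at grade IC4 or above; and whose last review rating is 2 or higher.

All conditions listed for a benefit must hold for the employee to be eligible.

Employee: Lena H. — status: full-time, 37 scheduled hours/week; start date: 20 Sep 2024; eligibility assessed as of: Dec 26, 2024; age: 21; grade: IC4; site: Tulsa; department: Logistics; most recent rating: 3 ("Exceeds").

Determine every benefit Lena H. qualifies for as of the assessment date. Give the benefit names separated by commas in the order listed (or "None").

Service from 20 Sep 2024 to Dec 26, 2024: 97 days.
Transit Subsidy — status full-time ✗ (requires part-time, seasonal, or temporary) → not eligible.
Long-Term Disability — status full-time ✓; dept Logistics ✗ → not eligible.
Travel Insurance — status full-time ✓; service 97 days ≥ 12 weeks (≈84 days) ✓; grade IC4 ≥ IC2 ✓; site Tulsa ✓; 37 hrs/wk ≥ 35 ✓ → eligible.
Unlimited PTO Program — status full-time ✓ (not excluded); service 97 days < 3 years (≈1095 days) ✗ → not eligible.
Backup Childcare — status full-time ✓; service 97 days < 6 months (≈180 days) ✗ → not eligible.
Professional Development Fund — status full-time ✓ (not excluded); service 97 days < 3 years (≈1095 days) ✗ → not eligible.
Pension Scheme — age 21 < 25 ✗ → not eligible.
Meal Allowance — service 97 days ≥ 2 months (≈60 days) ✓; grade IC4 ≥ IC4 ✓; rating 3 ≥ 2 ✓ → eligible.

Travel Insurance, Meal Allowance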